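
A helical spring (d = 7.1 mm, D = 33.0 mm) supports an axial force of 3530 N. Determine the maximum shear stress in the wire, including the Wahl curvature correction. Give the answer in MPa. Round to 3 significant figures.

1110 MPa

Spring index C = D/d = 33.0/7.1 = 4.6479
K_W = (4C−1)/(4C−4) + 0.615/C = 17.592/14.592 + 0.1323 = 1.3379
τ₀ = 8FD/(πd³) = 8·3530·33.0/(π·7.1³) = 931920/1124.4 = 828.81 MPa
τ_max = K·τ₀ = 1.3379 × 828.81 = 1108.9 MPa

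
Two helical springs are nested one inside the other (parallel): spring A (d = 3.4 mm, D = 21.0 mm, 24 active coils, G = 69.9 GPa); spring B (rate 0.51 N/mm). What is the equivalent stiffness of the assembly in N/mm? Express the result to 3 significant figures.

5.76 N/mm

k_A = Gd⁴/(8D³N_a) = (69.9×10³)(3.4⁴)/(8·21.0³·24) = 5.2533 N/mm
Parallel: k_eq = 5.2533 + 0.51 = 5.7633 N/mm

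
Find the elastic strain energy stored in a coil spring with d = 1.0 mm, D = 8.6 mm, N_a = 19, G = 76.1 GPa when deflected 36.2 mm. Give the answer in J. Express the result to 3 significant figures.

0.516 J

k = Gd⁴/(8D³N_a) = (76.1×10³)(1.0⁴)/(8·8.6³·19) = 0.78713 N/mm
U = ½kδ² = 0.5 × 0.78713 × 36.2² = 515.74 N·mm = 0.51574 J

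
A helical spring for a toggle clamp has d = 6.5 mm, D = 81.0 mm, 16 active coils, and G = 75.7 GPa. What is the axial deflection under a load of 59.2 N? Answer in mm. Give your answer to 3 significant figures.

29.8 mm

k = Gd⁴/(8D³N_a) = (75.7×10³)(6.5⁴)/(8·81.0³·16) = 1.9865 N/mm
δ = F/k = 59.2 / 1.9865 = 29.801 mm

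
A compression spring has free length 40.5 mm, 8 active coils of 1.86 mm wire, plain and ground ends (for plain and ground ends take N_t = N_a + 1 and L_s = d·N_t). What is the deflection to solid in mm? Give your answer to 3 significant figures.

23.8 mm

N_t = 9; L_s = 1.86·9 = 16.74 mm
δ_solid = L₀ − L_s = 40.5 − 16.74 = 23.76 mm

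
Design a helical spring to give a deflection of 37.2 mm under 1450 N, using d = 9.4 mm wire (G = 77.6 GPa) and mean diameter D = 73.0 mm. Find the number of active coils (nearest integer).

5

Required rate k = F/δ = 1450/37.2 = 38.978 N/mm
N_a = Gd⁴/(8D³k) = (77.6×10³ × 9.4⁴)/(8 × 73.0³ × 38.978)
    = 6.05861e+08 / 1.21306e+08 = 4.994 → 5 coils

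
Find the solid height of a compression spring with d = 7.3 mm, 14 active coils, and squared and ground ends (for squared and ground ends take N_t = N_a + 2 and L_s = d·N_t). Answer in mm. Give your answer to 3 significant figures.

117 mm

squared and ground ends: N_t = N_a + 2 = 14 + 2 = 16
L_s = d·N_t = 7.3 × 16 = 116.8 mm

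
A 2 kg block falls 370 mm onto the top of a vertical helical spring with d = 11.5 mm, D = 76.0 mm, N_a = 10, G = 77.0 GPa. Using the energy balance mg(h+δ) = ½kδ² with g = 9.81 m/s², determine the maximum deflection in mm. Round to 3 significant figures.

k = Gd⁴/(8D³N_a) = (77.0×10³)(11.5⁴)/(8·76.0³·10) = 38.349 N/mm
W = mg = 2 × 9.81 = 19.62 N
½kδ² − Wδ − Wh = 0 → δ = (W + √(W² + 2kWh))/k
δ = (19.62 + √(384.94 + 556778))/38.349 = (19.62 + 746.43)/38.349 = 19.976 mm

20.0 mm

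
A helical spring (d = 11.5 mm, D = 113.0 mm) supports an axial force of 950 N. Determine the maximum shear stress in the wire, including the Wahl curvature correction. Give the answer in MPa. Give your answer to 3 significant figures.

206 MPa

Spring index C = D/d = 113.0/11.5 = 9.8261
K_W = (4C−1)/(4C−4) + 0.615/C = 38.304/35.304 + 0.0626 = 1.1476
τ₀ = 8FD/(πd³) = 8·950·113.0/(π·11.5³) = 858800/4778 = 179.74 MPa
τ_max = K·τ₀ = 1.1476 × 179.74 = 206.26 MPa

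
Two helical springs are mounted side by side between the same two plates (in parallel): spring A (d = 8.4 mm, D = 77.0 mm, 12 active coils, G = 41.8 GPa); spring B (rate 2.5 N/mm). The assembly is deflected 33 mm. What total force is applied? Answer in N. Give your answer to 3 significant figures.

k_A = Gd⁴/(8D³N_a) = (41.8×10³)(8.4⁴)/(8·77.0³·12) = 4.7484 N/mm
Parallel: k_eq = 4.7484 + 2.5 = 7.2484 N/mm
F = k_eq·δ = 7.2484·33 = 239.2 N

239 N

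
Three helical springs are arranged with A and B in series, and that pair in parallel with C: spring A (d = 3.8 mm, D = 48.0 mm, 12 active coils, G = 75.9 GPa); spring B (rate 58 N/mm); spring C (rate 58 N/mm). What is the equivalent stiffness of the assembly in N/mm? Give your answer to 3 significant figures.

59.5 N/mm

k_A = Gd⁴/(8D³N_a) = (75.9×10³)(3.8⁴)/(8·48.0³·12) = 1.4907 N/mm
Springs A,B series: k_AB = 1/(1/1.4907+1/58) = 1.4533 N/mm; parallel with C: k_eq = 1.4533+58 = 59.453 N/mm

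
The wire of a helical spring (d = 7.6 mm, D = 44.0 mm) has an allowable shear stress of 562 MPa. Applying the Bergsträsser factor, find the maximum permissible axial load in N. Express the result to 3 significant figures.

1760 N

C = D/d = 44.0/7.6 = 5.7895
K_B = (4C+2)/(4C−3) = 25.158/20.158 = 1.2480
τ_max = K·8FD/(πd³) → F_max = τ_allow·πd³/(8DK)
F_max = 562·π·7.6³/(8·44.0·1.2480) = 7.7505e+05/439.31 = 1764.2 N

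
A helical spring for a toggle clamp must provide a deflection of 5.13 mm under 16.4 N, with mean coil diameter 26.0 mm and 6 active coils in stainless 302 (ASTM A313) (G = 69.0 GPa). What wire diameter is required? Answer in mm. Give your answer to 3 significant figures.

Required rate k = F/δ = 16.4/5.13 = 3.1969 N/mm
d = (8D³N_a·k / G)^(1/4) = (8·26.0³·6·3.1969 / (69.0×10³))^0.25
  = (39.088)^0.25 = 2.5004 mm

2.50 mm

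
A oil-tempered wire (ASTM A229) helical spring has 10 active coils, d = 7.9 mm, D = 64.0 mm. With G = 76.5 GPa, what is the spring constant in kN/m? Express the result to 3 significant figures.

k = Gd⁴/(8D³N_a) = (76.5×10³ × 7.9⁴) / (8 × 64.0³ × 10)
  = 2.97968e+08 / 2.09715e+07 = 14.208 N/mm

14.2 kN/m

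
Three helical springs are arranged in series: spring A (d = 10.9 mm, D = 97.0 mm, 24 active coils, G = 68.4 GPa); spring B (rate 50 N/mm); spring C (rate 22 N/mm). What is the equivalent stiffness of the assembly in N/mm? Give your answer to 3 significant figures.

4.05 N/mm

k_A = Gd⁴/(8D³N_a) = (68.4×10³)(10.9⁴)/(8·97.0³·24) = 5.5099 N/mm
Series: 1/k_eq = 1/5.5099 + 1/50 + 1/22 = 0.24695; k_eq = 4.0495 N/mm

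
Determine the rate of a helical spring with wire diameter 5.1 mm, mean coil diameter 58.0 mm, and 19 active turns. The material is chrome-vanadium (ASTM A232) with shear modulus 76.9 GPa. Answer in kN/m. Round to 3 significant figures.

k = Gd⁴/(8D³N_a) = (76.9×10³ × 5.1⁴) / (8 × 58.0³ × 19)
  = 5.20244e+07 / 2.9657e+07 = 1.7542 N/mm

1.75 kN/m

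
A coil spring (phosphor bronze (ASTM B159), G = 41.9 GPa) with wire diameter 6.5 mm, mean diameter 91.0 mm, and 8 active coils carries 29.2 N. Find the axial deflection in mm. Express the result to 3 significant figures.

k = Gd⁴/(8D³N_a) = (41.9×10³)(6.5⁴)/(8·91.0³·8) = 1.5508 N/mm
δ = F/k = 29.2 / 1.5508 = 18.829 mm

18.8 mm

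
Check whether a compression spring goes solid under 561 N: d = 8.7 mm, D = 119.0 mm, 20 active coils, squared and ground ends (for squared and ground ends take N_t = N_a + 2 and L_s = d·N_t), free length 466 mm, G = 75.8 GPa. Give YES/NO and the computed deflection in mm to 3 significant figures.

k = Gd⁴/(8D³N_a) = (75.8×10³)(8.7⁴)/(8·119.0³·20) = 1.6106 N/mm
N_t = 22; L_s = 8.7·22 = 191.4 mm; δ_solid = L₀ − L_s = 466 − 191.4 = 274.6 mm
δ = F/k = 561/1.6106 = 348.32 mm
δ ≥ δ_solid → spring goes solid

YES, δ = 348 mm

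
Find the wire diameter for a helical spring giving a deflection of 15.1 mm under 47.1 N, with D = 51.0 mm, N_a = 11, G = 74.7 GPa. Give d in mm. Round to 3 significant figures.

Required rate k = F/δ = 47.1/15.1 = 3.1192 N/mm
d = (8D³N_a·k / G)^(1/4) = (8·51.0³·11·3.1192 / (74.7×10³))^0.25
  = (487.43)^0.25 = 4.6987 mm

4.70 mm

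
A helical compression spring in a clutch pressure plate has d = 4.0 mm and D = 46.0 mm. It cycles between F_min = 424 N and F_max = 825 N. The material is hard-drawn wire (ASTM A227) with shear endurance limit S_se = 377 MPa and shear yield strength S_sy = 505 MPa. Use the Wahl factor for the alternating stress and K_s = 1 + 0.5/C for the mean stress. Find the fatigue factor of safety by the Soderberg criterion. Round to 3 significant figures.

0.289

C = D/d = 46.0/4.0 = 11.5000; K_W = (4C−1)/(4C−4)+0.615/C = 1.1249; K_s = 1+0.5/C = 1.0435
F_a = (F_max−F_min)/2 = 200.5 N; F_m = (F_max+F_min)/2 = 624.5 N
τ_a = K_W·8F_aD/(πd³) = 1.1249 × 366.97 = 412.81 MPa
τ_m = K_s·8F_mD/(πd³) = 1.0435 × 1143 = 1192.7 MPa
Soderberg: 1/n_f = τ_a/S_se + τ_m/S_sy = 412.81/377 + 1192.7/505 = 1.09498 + 2.36180 = 3.4568
n_f = 1/3.4568 = 0.2893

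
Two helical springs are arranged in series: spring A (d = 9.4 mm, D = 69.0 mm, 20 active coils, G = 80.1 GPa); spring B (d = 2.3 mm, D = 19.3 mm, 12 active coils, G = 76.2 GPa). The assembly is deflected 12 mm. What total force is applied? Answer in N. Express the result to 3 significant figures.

k_A = Gd⁴/(8D³N_a) = (80.1×10³)(9.4⁴)/(8·69.0³·20) = 11.898 N/mm
k_B = Gd⁴/(8D³N_a) = (76.2×10³)(2.3⁴)/(8·19.3³·12) = 3.0897 N/mm
Series: 1/k_eq = 1/11.898 + 1/3.0897 = 0.4077; k_eq = 2.4528 N/mm
F = k_eq·δ = 2.4528·12 = 29.434 N

29.4 N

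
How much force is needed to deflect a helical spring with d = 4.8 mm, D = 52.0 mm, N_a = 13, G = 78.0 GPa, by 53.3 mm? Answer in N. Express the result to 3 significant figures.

151 N

k = Gd⁴/(8D³N_a) = (78.0×10³)(4.8⁴)/(8·52.0³·13) = 2.8315 N/mm
F = k·δ = 2.8315 × 53.3 = 150.92 N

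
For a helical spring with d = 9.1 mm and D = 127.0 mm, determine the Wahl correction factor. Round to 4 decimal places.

C = D/d = 127.0/9.1 = 13.9560
K_W = (4C−1)/(4C−4) + 0.615/C = 54.824/51.824 + 0.0441 = 1.1020

1.1020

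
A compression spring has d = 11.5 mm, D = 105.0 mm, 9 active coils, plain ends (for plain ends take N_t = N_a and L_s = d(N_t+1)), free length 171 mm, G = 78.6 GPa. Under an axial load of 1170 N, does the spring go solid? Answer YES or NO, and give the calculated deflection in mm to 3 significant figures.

YES, δ = 70.9 mm

k = Gd⁴/(8D³N_a) = (78.6×10³)(11.5⁴)/(8·105.0³·9) = 16.494 N/mm
N_t = 9; L_s = 11.5·10 = 115 mm; δ_solid = L₀ − L_s = 171 − 115 = 56 mm
δ = F/k = 1170/16.494 = 70.937 mm
δ ≥ δ_solid → spring goes solid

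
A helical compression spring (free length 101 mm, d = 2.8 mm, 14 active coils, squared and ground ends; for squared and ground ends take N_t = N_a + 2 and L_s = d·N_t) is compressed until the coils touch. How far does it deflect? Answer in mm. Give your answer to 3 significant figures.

56.2 mm

N_t = 16; L_s = 2.8·16 = 44.8 mm
δ_solid = L₀ − L_s = 101 − 44.8 = 56.2 mm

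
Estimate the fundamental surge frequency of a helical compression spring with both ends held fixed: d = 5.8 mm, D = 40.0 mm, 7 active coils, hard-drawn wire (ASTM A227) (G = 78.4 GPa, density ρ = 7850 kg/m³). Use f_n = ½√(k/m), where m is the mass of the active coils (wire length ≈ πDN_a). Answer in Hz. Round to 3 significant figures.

184 Hz

k = Gd⁴/(8D³N_a) = (78.4×10³)(5.8⁴)/(8·40.0³·7) = 24.755 N/mm = 24755 N/m
Wire length L = πDN_a = π·40.0·7 = 879.65 mm
m = ρ·(πd²/4)·L = 7850 × 26.421×10⁻⁶ m² × 0.87965 m = 0.18244 kg
f_n = ½√(k/m) = 0.5·√(24755/0.18244) = 0.5·√(1.3569e+05) = 184.18 Hz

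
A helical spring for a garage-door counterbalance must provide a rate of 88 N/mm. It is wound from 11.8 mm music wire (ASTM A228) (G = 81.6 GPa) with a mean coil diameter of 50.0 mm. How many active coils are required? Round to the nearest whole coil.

18

N_a = Gd⁴/(8D³k) = (81.6×10³ × 11.8⁴)/(8 × 50.0³ × 88)
    = 1.58204e+09 / 8.8e+07 = 17.98 → 18 coils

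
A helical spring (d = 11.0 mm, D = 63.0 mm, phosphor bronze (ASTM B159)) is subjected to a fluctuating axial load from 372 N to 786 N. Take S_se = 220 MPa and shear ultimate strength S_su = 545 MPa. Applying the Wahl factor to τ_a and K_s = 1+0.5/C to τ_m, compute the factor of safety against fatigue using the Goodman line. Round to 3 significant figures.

3.54

C = D/d = 63.0/11.0 = 5.7273; K_W = (4C−1)/(4C−4)+0.615/C = 1.2660; K_s = 1+0.5/C = 1.0873
F_a = (F_max−F_min)/2 = 207 N; F_m = (F_max+F_min)/2 = 579 N
τ_a = K_W·8F_aD/(πd³) = 1.2660 × 24.95 = 31.588 MPa
τ_m = K_s·8F_mD/(πd³) = 1.0873 × 69.788 = 75.881 MPa
Goodman: 1/n_f = τ_a/S_se + τ_m/S_su = 31.588/220 + 75.881/545 = 0.14358 + 0.13923 = 0.28281
n_f = 1/0.28281 = 3.536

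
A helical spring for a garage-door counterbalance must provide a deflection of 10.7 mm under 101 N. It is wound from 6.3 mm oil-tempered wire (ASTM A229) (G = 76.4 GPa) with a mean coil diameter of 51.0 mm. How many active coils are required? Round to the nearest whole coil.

Required rate k = F/δ = 101/10.7 = 9.4393 N/mm
N_a = Gd⁴/(8D³k) = (76.4×10³ × 6.3⁴)/(8 × 51.0³ × 9.4393)
    = 1.20353e+08 / 1.0017e+07 = 12.01 → 12 coils

12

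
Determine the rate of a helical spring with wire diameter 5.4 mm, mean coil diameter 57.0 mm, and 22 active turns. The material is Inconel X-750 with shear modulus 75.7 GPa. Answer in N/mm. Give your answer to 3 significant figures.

k = Gd⁴/(8D³N_a) = (75.7×10³ × 5.4⁴) / (8 × 57.0³ × 22)
  = 6.43681e+07 / 3.2594e+07 = 1.9748 N/mm

1.97 N/mm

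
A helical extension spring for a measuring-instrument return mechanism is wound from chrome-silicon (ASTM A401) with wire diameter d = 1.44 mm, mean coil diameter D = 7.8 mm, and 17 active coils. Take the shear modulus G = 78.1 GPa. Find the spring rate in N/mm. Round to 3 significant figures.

5.20 N/mm

k = Gd⁴/(8D³N_a) = (78.1×10³ × 1.44⁴) / (8 × 7.8³ × 17)
  = 335816 / 64539.1 = 5.2033 N/mm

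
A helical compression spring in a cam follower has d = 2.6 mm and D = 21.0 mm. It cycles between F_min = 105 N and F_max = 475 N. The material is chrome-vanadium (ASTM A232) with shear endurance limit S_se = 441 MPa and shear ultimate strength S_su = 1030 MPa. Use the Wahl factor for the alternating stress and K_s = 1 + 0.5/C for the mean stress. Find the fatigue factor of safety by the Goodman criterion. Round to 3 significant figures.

C = D/d = 21.0/2.6 = 8.0769; K_W = (4C−1)/(4C−4)+0.615/C = 1.1821; K_s = 1+0.5/C = 1.0619
F_a = (F_max−F_min)/2 = 185 N; F_m = (F_max+F_min)/2 = 290 N
τ_a = K_W·8F_aD/(πd³) = 1.1821 × 562.87 = 665.39 MPa
τ_m = K_s·8F_mD/(πd³) = 1.0619 × 882.34 = 936.96 MPa
Goodman: 1/n_f = τ_a/S_se + τ_m/S_su = 665.39/441 + 936.96/1030 = 1.50881 + 0.90967 = 2.4185
n_f = 1/2.4185 = 0.4135

0.413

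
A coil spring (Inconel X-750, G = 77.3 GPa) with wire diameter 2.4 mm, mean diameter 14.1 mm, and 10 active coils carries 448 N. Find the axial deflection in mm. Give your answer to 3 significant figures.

k = Gd⁴/(8D³N_a) = (77.3×10³)(2.4⁴)/(8·14.1³·10) = 11.436 N/mm
δ = F/k = 448 / 11.436 = 39.174 mm

39.2 mm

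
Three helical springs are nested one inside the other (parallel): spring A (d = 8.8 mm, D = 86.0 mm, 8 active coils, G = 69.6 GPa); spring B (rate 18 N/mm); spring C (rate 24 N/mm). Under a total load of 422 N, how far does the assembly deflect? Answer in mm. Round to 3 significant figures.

8.08 mm

k_A = Gd⁴/(8D³N_a) = (69.6×10³)(8.8⁴)/(8·86.0³·8) = 10.253 N/mm
Parallel: k_eq = 10.253 + 18 + 24 = 52.253 N/mm
δ = F/k_eq = 422/52.253 = 8.076 mm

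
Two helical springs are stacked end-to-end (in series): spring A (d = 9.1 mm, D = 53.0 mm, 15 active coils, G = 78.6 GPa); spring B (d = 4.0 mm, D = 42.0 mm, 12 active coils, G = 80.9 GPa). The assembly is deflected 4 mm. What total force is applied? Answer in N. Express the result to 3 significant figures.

k_A = Gd⁴/(8D³N_a) = (78.6×10³)(9.1⁴)/(8·53.0³·15) = 30.17 N/mm
k_B = Gd⁴/(8D³N_a) = (80.9×10³)(4.0⁴)/(8·42.0³·12) = 2.9119 N/mm
Series: 1/k_eq = 1/30.17 + 1/2.9119 = 0.37657; k_eq = 2.6556 N/mm
F = k_eq·δ = 2.6556·4 = 10.622 N

10.6 N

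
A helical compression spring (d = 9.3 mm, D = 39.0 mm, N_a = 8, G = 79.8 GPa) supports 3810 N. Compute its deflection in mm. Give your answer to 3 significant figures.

24.2 mm

k = Gd⁴/(8D³N_a) = (79.8×10³)(9.3⁴)/(8·39.0³·8) = 157.24 N/mm
δ = F/k = 3810 / 157.24 = 24.231 mm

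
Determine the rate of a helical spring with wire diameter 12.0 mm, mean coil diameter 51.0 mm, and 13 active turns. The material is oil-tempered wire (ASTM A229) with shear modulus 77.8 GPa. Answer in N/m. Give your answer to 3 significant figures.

117000 N/m

k = Gd⁴/(8D³N_a) = (77.8×10³ × 12.0⁴) / (8 × 51.0³ × 13)
  = 1.61326e+09 / 1.37957e+07 = 116.94 N/mm = 1.1694e+05 N/m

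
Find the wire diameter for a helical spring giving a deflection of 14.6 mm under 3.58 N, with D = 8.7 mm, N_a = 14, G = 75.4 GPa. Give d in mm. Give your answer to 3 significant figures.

0.700 mm

Required rate k = F/δ = 3.58/14.6 = 0.24521 N/mm
d = (8D³N_a·k / G)^(1/4) = (8·8.7³·14·0.24521 / (75.4×10³))^0.25
  = (0.23985)^0.25 = 0.6998 mm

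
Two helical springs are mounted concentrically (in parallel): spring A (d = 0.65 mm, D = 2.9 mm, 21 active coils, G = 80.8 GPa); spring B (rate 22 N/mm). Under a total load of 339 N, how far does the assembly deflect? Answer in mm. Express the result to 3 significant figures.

13.3 mm

k_A = Gd⁴/(8D³N_a) = (80.8×10³)(0.65⁴)/(8·2.9³·21) = 3.5202 N/mm
Parallel: k_eq = 3.5202 + 22 = 25.52 N/mm
δ = F/k_eq = 339/25.52 = 13.284 mm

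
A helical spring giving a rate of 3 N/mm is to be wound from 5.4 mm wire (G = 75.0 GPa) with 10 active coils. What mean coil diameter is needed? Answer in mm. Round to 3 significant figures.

D = (Gd⁴/(8N_a·k))^(1/3) = (75.0×10³·5.4⁴/(8·10·3))^(1/3)
  = (265721)^(1/3) = 64.2897 mm

64.3 mm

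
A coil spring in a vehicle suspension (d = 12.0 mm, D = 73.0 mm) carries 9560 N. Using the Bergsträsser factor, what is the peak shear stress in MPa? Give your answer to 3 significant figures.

Spring index C = D/d = 73.0/12.0 = 6.0833
K_B = (4C+2)/(4C−3) = 26.333/21.333 = 1.2344
τ₀ = 8FD/(πd³) = 8·9560·73.0/(π·12.0³) = 5.58304e+06/5428.7 = 1028.4 MPa
τ_max = K·τ₀ = 1.2344 × 1028.4 = 1269.5 MPa

1270 MPa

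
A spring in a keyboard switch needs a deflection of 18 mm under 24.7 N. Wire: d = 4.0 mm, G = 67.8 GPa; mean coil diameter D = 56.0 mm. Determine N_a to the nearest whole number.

Required rate k = F/δ = 24.7/18 = 1.3722 N/mm
N_a = Gd⁴/(8D³k) = (67.8×10³ × 4.0⁴)/(8 × 56.0³ × 1.3722)
    = 1.73568e+07 / 1.92787e+06 = 9.003 → 9 coils

9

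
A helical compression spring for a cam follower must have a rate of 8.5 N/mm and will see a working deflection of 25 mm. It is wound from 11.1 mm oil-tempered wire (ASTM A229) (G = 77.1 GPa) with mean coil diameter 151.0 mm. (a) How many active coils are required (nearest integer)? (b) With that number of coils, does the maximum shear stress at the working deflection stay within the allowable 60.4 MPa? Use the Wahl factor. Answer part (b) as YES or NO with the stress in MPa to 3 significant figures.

(a) 5 coils; (b) NO, τ_max = 66.0 MPa

N_a = Gd⁴/(8D³k) = (77.1×10³)(11.1⁴)/(8·151.0³·8.5) = 4.999 → N_a = 5
Actual rate k = Gd⁴/(8D³·5) = 8.4988 N/mm
Working load F = kδ = 8.4988·25 = 212.47 N
C = 151.0/11.1 = 13.6036; K_W = (4C−1)/(4C−4)+0.615/C = 1.1047
τ_max = K_W·8FD/(πd³) = 1.1047·59.737 = 65.992 MPa
τ_max > 60.4 MPa → exceeds allowable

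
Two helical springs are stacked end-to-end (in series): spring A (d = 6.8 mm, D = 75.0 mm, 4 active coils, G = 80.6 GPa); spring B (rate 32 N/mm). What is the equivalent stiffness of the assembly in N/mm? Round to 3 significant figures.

9.13 N/mm

k_A = Gd⁴/(8D³N_a) = (80.6×10³)(6.8⁴)/(8·75.0³·4) = 12.765 N/mm
Series: 1/k_eq = 1/12.765 + 1/32 = 0.10959; k_eq = 9.1252 N/mm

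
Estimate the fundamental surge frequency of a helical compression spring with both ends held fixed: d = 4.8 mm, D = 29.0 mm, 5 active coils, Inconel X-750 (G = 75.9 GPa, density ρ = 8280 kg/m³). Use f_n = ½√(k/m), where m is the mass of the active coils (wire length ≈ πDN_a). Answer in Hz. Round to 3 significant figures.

389 Hz

k = Gd⁴/(8D³N_a) = (75.9×10³)(4.8⁴)/(8·29.0³·5) = 41.3 N/mm = 41300 N/m
Wire length L = πDN_a = π·29.0·5 = 455.53 mm
m = ρ·(πd²/4)·L = 8280 × 18.096×10⁻⁶ m² × 0.45553 m = 0.068253 kg
f_n = ½√(k/m) = 0.5·√(41300/0.068253) = 0.5·√(6.0511e+05) = 388.94 Hz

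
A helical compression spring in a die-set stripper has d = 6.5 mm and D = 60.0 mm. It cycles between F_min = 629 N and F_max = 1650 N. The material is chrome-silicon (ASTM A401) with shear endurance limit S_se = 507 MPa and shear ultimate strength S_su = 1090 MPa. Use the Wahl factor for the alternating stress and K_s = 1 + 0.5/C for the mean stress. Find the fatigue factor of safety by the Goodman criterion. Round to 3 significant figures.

C = D/d = 60.0/6.5 = 9.2308; K_W = (4C−1)/(4C−4)+0.615/C = 1.1577; K_s = 1+0.5/C = 1.0542
F_a = (F_max−F_min)/2 = 510.5 N; F_m = (F_max+F_min)/2 = 1139.5 N
τ_a = K_W·8F_aD/(πd³) = 1.1577 × 284.02 = 328.82 MPa
τ_m = K_s·8F_mD/(πd³) = 1.0542 × 633.97 = 668.31 MPa
Goodman: 1/n_f = τ_a/S_se + τ_m/S_su = 328.82/507 + 668.31/1090 = 0.64856 + 0.61312 = 1.2617
n_f = 1/1.2617 = 0.7926

0.793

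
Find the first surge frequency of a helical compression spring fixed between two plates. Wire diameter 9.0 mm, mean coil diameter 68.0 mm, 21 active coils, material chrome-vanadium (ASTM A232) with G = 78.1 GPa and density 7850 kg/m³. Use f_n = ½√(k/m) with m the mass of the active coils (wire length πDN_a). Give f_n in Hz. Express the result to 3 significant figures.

k = Gd⁴/(8D³N_a) = (78.1×10³)(9.0⁴)/(8·68.0³·21) = 9.7003 N/mm = 9700.3 N/m
Wire length L = πDN_a = π·68.0·21 = 4486.2 mm
m = ρ·(πd²/4)·L = 7850 × 63.617×10⁻⁶ m² × 4.4862 m = 2.2404 kg
f_n = ½√(k/m) = 0.5·√(9700.3/2.2404) = 0.5·√(4329.7) = 32.9 Hz

32.9 Hz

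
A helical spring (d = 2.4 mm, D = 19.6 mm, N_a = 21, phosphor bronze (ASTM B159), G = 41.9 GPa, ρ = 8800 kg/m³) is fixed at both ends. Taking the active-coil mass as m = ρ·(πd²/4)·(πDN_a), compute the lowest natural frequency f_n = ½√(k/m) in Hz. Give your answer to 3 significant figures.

k = Gd⁴/(8D³N_a) = (41.9×10³)(2.4⁴)/(8·19.6³·21) = 1.099 N/mm = 1099 N/m
Wire length L = πDN_a = π·19.6·21 = 1293.1 mm
m = ρ·(πd²/4)·L = 8800 × 4.5239×10⁻⁶ m² × 1.2931 m = 0.051478 kg
f_n = ½√(k/m) = 0.5·√(1099/0.051478) = 0.5·√(21348) = 73.055 Hz

73.1 Hz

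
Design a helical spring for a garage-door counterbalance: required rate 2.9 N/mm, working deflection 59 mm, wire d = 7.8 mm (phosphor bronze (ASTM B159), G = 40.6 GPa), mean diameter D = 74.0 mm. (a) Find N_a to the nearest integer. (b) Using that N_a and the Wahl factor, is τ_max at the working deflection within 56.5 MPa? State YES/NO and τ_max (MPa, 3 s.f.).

N_a = Gd⁴/(8D³k) = (40.6×10³)(7.8⁴)/(8·74.0³·2.9) = 15.99 → N_a = 16
Actual rate k = Gd⁴/(8D³·16) = 2.8973 N/mm
Working load F = kδ = 2.8973·59 = 170.94 N
C = 74.0/7.8 = 9.4872; K_W = (4C−1)/(4C−4)+0.615/C = 1.1532
τ_max = K_W·8FD/(πd³) = 1.1532·67.88 = 78.278 MPa
τ_max > 56.5 MPa → exceeds allowable

(a) 16 coils; (b) NO, τ_max = 78.3 MPa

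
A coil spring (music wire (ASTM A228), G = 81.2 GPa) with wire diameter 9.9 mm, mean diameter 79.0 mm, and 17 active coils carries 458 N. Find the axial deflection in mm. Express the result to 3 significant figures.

39.4 mm

k = Gd⁴/(8D³N_a) = (81.2×10³)(9.9⁴)/(8·79.0³·17) = 11.633 N/mm
δ = F/k = 458 / 11.633 = 39.372 mm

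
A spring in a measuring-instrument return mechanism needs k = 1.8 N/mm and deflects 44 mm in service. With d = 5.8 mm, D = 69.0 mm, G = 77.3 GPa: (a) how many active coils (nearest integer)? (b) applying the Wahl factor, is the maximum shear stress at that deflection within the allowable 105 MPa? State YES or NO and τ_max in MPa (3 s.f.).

N_a = Gd⁴/(8D³k) = (77.3×10³)(5.8⁴)/(8·69.0³·1.8) = 18.49 → N_a = 18
Actual rate k = Gd⁴/(8D³·18) = 1.8492 N/mm
Working load F = kδ = 1.8492·44 = 81.364 N
C = 69.0/5.8 = 11.8966; K_W = (4C−1)/(4C−4)+0.615/C = 1.1205
τ_max = K_W·8FD/(πd³) = 1.1205·73.272 = 82.103 MPa
τ_max ≤ 105 MPa → acceptable

(a) 18 coils; (b) YES, τ_max = 82.1 MPa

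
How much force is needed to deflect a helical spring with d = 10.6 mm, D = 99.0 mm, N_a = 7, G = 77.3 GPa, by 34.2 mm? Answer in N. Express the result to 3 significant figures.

614 N

k = Gd⁴/(8D³N_a) = (77.3×10³)(10.6⁴)/(8·99.0³·7) = 17.96 N/mm
F = k·δ = 17.96 × 34.2 = 614.24 N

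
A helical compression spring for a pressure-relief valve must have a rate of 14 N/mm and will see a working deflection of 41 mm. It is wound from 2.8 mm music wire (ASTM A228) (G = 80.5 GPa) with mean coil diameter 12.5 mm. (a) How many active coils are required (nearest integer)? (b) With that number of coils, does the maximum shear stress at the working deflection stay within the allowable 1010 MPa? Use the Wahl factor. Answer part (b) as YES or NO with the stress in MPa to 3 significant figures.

(a) 23 coils; (b) NO, τ_max = 1110 MPa

N_a = Gd⁴/(8D³k) = (80.5×10³)(2.8⁴)/(8·12.5³·14) = 22.62 → N_a = 23
Actual rate k = Gd⁴/(8D³·23) = 13.768 N/mm
Working load F = kδ = 13.768·41 = 564.5 N
C = 12.5/2.8 = 4.4643; K_W = (4C−1)/(4C−4)+0.615/C = 1.3543
τ_max = K_W·8FD/(πd³) = 1.3543·818.54 = 1108.5 MPa
τ_max > 1010 MPa → exceeds allowable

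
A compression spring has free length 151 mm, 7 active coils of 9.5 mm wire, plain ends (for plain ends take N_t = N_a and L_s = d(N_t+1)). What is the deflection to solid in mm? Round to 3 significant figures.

75.0 mm

N_t = 7; L_s = 9.5·8 = 76 mm
δ_solid = L₀ − L_s = 151 − 76 = 75 mm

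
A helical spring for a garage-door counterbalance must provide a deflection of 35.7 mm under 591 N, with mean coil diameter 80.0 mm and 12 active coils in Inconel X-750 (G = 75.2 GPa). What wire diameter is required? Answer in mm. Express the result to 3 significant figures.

10.2 mm

Required rate k = F/δ = 591/35.7 = 16.555 N/mm
d = (8D³N_a·k / G)^(1/4) = (8·80.0³·12·16.555 / (75.2×10³))^0.25
  = (10820)^0.25 = 10.1991 mm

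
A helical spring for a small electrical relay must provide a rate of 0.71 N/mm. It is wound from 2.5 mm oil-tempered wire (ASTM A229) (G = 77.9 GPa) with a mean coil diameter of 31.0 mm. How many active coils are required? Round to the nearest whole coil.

N_a = Gd⁴/(8D³k) = (77.9×10³ × 2.5⁴)/(8 × 31.0³ × 0.71)
    = 3.04297e+06 / 169213 = 17.98 → 18 coils

18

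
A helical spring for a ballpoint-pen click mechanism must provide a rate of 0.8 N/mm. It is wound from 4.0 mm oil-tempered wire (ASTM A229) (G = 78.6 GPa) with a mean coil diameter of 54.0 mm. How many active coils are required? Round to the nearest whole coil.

20

N_a = Gd⁴/(8D³k) = (78.6×10³ × 4.0⁴)/(8 × 54.0³ × 0.8)
    = 2.01216e+07 / 1.00777e+06 = 19.97 → 20 coils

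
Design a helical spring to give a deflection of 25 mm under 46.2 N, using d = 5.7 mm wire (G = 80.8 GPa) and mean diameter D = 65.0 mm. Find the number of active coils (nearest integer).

Required rate k = F/δ = 46.2/25 = 1.848 N/mm
N_a = Gd⁴/(8D³k) = (80.8×10³ × 5.7⁴)/(8 × 65.0³ × 1.848)
    = 8.52925e+07 / 4.06006e+06 = 21.01 → 21 coils

21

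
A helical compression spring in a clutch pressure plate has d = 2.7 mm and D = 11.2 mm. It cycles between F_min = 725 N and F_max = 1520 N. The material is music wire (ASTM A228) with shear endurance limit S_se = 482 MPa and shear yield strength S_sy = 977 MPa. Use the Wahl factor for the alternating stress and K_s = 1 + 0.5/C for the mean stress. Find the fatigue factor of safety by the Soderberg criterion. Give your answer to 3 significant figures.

0.284

C = D/d = 11.2/2.7 = 4.1481; K_W = (4C−1)/(4C−4)+0.615/C = 1.3865; K_s = 1+0.5/C = 1.1205
F_a = (F_max−F_min)/2 = 397.5 N; F_m = (F_max+F_min)/2 = 1122.5 N
τ_a = K_W·8F_aD/(πd³) = 1.3865 × 575.98 = 798.59 MPa
τ_m = K_s·8F_mD/(πd³) = 1.1205 × 1626.5 = 1822.5 MPa
Soderberg: 1/n_f = τ_a/S_se + τ_m/S_sy = 798.59/482 + 1822.5/977 = 1.65682 + 1.86545 = 3.5223
n_f = 1/3.5223 = 0.2839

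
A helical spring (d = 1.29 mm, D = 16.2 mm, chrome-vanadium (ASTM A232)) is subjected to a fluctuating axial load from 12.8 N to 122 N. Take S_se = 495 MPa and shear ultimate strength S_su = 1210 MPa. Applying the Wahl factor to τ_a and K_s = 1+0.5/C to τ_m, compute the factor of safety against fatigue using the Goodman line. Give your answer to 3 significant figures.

0.288

C = D/d = 16.2/1.29 = 12.5581; K_W = (4C−1)/(4C−4)+0.615/C = 1.1139; K_s = 1+0.5/C = 1.0398
F_a = (F_max−F_min)/2 = 54.6 N; F_m = (F_max+F_min)/2 = 67.4 N
τ_a = K_W·8F_aD/(πd³) = 1.1139 × 1049.2 = 1168.7 MPa
τ_m = K_s·8F_mD/(πd³) = 1.0398 × 1295.2 = 1346.8 MPa
Goodman: 1/n_f = τ_a/S_se + τ_m/S_su = 1168.7/495 + 1346.8/1210 = 2.36105 + 1.11305 = 3.4741
n_f = 1/3.4741 = 0.2878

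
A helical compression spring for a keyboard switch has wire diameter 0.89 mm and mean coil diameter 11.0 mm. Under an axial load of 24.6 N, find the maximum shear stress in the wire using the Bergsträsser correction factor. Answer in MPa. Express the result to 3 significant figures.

1080 MPa

Spring index C = D/d = 11.0/0.89 = 12.3596
K_B = (4C+2)/(4C−3) = 51.438/46.438 = 1.1077
τ₀ = 8FD/(πd³) = 8·24.6·11.0/(π·0.89³) = 2164.8/2.2147 = 977.46 MPa
τ_max = K·τ₀ = 1.1077 × 977.46 = 1082.7 MPa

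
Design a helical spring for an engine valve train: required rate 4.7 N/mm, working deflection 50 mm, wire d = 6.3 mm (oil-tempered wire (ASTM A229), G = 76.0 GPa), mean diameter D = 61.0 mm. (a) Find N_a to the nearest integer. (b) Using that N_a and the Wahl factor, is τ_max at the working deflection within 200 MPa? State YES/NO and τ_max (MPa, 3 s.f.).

(a) 14 coils; (b) YES, τ_max = 168 MPa

N_a = Gd⁴/(8D³k) = (76.0×10³)(6.3⁴)/(8·61.0³·4.7) = 14.03 → N_a = 14
Actual rate k = Gd⁴/(8D³·14) = 4.7094 N/mm
Working load F = kδ = 4.7094·50 = 235.47 N
C = 61.0/6.3 = 9.6825; K_W = (4C−1)/(4C−4)+0.615/C = 1.1499
τ_max = K_W·8FD/(πd³) = 1.1499·146.28 = 168.21 MPa
τ_max ≤ 200 MPa → acceptable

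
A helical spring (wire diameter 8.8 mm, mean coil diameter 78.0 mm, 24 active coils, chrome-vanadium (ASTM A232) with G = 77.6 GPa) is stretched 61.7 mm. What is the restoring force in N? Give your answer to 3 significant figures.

315 N

k = Gd⁴/(8D³N_a) = (77.6×10³)(8.8⁴)/(8·78.0³·24) = 5.1075 N/mm
F = k·δ = 5.1075 × 61.7 = 315.13 N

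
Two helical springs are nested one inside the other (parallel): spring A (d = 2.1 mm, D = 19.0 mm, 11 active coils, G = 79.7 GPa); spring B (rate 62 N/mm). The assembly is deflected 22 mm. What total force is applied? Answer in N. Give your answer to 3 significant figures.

1420 N

k_A = Gd⁴/(8D³N_a) = (79.7×10³)(2.1⁴)/(8·19.0³·11) = 2.568 N/mm
Parallel: k_eq = 2.568 + 62 = 64.568 N/mm
F = k_eq·δ = 64.568·22 = 1420.5 N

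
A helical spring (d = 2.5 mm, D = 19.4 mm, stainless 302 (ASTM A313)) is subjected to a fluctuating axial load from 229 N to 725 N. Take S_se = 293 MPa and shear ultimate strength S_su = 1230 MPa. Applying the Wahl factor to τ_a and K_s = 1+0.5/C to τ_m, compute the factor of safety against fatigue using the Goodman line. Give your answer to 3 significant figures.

0.223

C = D/d = 19.4/2.5 = 7.7600; K_W = (4C−1)/(4C−4)+0.615/C = 1.1902; K_s = 1+0.5/C = 1.0644
F_a = (F_max−F_min)/2 = 248 N; F_m = (F_max+F_min)/2 = 477 N
τ_a = K_W·8F_aD/(πd³) = 1.1902 × 784.1 = 933.24 MPa
τ_m = K_s·8F_mD/(πd³) = 1.0644 × 1508.1 = 1605.3 MPa
Goodman: 1/n_f = τ_a/S_se + τ_m/S_su = 933.24/293 + 1605.3/1230 = 3.18512 + 1.30513 = 4.4902
n_f = 1/4.4902 = 0.2227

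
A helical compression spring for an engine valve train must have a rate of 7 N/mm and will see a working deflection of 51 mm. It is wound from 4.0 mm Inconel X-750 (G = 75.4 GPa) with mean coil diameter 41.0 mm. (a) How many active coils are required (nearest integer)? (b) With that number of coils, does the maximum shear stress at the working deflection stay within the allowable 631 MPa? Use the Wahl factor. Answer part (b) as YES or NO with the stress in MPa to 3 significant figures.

N_a = Gd⁴/(8D³k) = (75.4×10³)(4.0⁴)/(8·41.0³·7) = 5.001 → N_a = 5
Actual rate k = Gd⁴/(8D³·5) = 7.0016 N/mm
Working load F = kδ = 7.0016·51 = 357.08 N
C = 41.0/4.0 = 10.2500; K_W = (4C−1)/(4C−4)+0.615/C = 1.1411
τ_max = K_W·8FD/(πd³) = 1.1411·582.52 = 664.71 MPa
τ_max > 631 MPa → exceeds allowable

(a) 5 coils; (b) NO, τ_max = 665 MPa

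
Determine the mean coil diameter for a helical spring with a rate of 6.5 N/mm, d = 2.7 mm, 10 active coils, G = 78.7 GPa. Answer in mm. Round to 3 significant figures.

20.0 mm

D = (Gd⁴/(8N_a·k))^(1/3) = (78.7×10³·2.7⁴/(8·10·6.5))^(1/3)
  = (8043.16)^(1/3) = 20.0359 mm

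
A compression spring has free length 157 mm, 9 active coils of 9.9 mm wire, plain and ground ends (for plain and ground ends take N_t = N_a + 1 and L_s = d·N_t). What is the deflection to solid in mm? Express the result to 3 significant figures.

58.0 mm

N_t = 10; L_s = 9.9·10 = 99 mm
δ_solid = L₀ − L_s = 157 − 99 = 58 mm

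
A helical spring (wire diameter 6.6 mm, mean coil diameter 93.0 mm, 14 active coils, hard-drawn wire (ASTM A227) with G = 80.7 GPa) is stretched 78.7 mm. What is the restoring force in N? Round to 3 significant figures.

k = Gd⁴/(8D³N_a) = (80.7×10³)(6.6⁴)/(8·93.0³·14) = 1.6997 N/mm
F = k·δ = 1.6997 × 78.7 = 133.77 N

134 N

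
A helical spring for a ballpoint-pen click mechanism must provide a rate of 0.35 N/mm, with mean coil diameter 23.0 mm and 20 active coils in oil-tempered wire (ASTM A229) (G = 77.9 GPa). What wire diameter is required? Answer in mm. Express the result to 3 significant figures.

d = (8D³N_a·k / G)^(1/4) = (8·23.0³·20·0.35 / (77.9×10³))^0.25
  = (8.7465)^0.25 = 1.7197 mm

1.72 mm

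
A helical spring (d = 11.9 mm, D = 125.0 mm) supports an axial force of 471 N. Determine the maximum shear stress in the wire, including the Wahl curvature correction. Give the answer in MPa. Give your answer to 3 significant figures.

Spring index C = D/d = 125.0/11.9 = 10.5042
K_W = (4C−1)/(4C−4) + 0.615/C = 41.017/38.017 + 0.0585 = 1.1375
τ₀ = 8FD/(πd³) = 8·471·125.0/(π·11.9³) = 471000/5294.1 = 88.967 MPa
τ_max = K·τ₀ = 1.1375 × 88.967 = 101.2 MPa

101 MPa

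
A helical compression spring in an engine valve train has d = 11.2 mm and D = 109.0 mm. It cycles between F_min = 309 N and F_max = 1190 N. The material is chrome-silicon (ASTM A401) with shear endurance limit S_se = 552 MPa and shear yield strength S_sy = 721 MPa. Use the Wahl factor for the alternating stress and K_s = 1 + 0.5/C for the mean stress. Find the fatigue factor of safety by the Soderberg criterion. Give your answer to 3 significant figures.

2.52

C = D/d = 109.0/11.2 = 9.7321; K_W = (4C−1)/(4C−4)+0.615/C = 1.1491; K_s = 1+0.5/C = 1.0514
F_a = (F_max−F_min)/2 = 440.5 N; F_m = (F_max+F_min)/2 = 749.5 N
τ_a = K_W·8F_aD/(πd³) = 1.1491 × 87.028 = 100 MPa
τ_m = K_s·8F_mD/(πd³) = 1.0514 × 148.08 = 155.68 MPa
Soderberg: 1/n_f = τ_a/S_se + τ_m/S_sy = 100/552 + 155.68/721 = 0.18116 + 0.21593 = 0.39709
n_f = 1/0.39709 = 2.518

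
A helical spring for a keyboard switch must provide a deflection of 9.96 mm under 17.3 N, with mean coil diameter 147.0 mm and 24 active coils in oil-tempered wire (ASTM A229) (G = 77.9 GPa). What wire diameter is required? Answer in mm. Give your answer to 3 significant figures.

Required rate k = F/δ = 17.3/9.96 = 1.7369 N/mm
d = (8D³N_a·k / G)^(1/4) = (8·147.0³·24·1.7369 / (77.9×10³))^0.25
  = (13599)^0.25 = 10.7988 mm

10.8 mm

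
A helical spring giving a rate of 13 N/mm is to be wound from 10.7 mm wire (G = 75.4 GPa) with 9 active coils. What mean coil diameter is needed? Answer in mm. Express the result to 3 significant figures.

102 mm

D = (Gd⁴/(8N_a·k))^(1/3) = (75.4×10³·10.7⁴/(8·9·13))^(1/3)
  = (1.05592e+06)^(1/3) = 101.8303 mm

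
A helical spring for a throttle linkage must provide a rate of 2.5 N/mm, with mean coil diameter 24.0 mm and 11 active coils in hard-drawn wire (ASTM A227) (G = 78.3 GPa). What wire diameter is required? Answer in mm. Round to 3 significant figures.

d = (8D³N_a·k / G)^(1/4) = (8·24.0³·11·2.5 / (78.3×10³))^0.25
  = (38.841)^0.25 = 2.4965 mm

2.50 mm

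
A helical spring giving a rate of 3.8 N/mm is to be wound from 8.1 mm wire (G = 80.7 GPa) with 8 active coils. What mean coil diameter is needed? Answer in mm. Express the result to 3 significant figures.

113 mm

D = (Gd⁴/(8N_a·k))^(1/3) = (80.7×10³·8.1⁴/(8·8·3.8))^(1/3)
  = (1.4284e+06)^(1/3) = 112.6203 mm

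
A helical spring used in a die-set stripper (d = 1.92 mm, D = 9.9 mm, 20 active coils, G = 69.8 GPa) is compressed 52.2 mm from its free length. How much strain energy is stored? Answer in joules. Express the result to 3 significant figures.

k = Gd⁴/(8D³N_a) = (69.8×10³)(1.92⁴)/(8·9.9³·20) = 6.1099 N/mm
U = ½kδ² = 0.5 × 6.1099 × 52.2² = 8324.3 N·mm = 8.3243 J

8.32 J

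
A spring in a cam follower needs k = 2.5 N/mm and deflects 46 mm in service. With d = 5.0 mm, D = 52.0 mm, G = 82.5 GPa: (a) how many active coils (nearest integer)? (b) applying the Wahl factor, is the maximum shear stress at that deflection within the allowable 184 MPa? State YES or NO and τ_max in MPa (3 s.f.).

(a) 18 coils; (b) YES, τ_max = 141 MPa

N_a = Gd⁴/(8D³k) = (82.5×10³)(5.0⁴)/(8·52.0³·2.5) = 18.34 → N_a = 18
Actual rate k = Gd⁴/(8D³·18) = 2.5466 N/mm
Working load F = kδ = 2.5466·46 = 117.14 N
C = 52.0/5.0 = 10.4000; K_W = (4C−1)/(4C−4)+0.615/C = 1.1389
τ_max = K_W·8FD/(πd³) = 1.1389·124.09 = 141.33 MPa
τ_max ≤ 184 MPa → acceptable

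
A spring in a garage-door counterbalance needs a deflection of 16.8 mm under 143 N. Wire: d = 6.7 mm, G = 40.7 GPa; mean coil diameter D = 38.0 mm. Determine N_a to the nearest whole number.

Required rate k = F/δ = 143/16.8 = 8.5119 N/mm
N_a = Gd⁴/(8D³k) = (40.7×10³ × 6.7⁴)/(8 × 38.0³ × 8.5119)
    = 8.20151e+07 / 3.73652e+06 = 21.95 → 22 coils

22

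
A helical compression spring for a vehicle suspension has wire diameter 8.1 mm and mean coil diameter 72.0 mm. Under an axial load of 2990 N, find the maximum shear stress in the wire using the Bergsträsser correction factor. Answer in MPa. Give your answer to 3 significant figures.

Spring index C = D/d = 72.0/8.1 = 8.8889
K_B = (4C+2)/(4C−3) = 37.556/32.556 = 1.1536
τ₀ = 8FD/(πd³) = 8·2990·72.0/(π·8.1³) = 1.72224e+06/1669.6 = 1031.5 MPa
τ_max = K·τ₀ = 1.1536 × 1031.5 = 1190 MPa

1190 MPa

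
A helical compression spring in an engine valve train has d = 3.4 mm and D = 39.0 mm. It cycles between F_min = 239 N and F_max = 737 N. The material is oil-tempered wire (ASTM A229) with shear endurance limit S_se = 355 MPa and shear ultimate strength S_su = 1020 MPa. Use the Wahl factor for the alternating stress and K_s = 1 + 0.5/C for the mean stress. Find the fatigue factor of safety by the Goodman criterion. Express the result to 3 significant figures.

C = D/d = 39.0/3.4 = 11.4706; K_W = (4C−1)/(4C−4)+0.615/C = 1.1252; K_s = 1+0.5/C = 1.0436
F_a = (F_max−F_min)/2 = 249 N; F_m = (F_max+F_min)/2 = 488 N
τ_a = K_W·8F_aD/(πd³) = 1.1252 × 629.17 = 707.97 MPa
τ_m = K_s·8F_mD/(πd³) = 1.0436 × 1233.1 = 1286.8 MPa
Goodman: 1/n_f = τ_a/S_se + τ_m/S_su = 707.97/355 + 1286.8/1020 = 1.99428 + 1.26159 = 3.2559
n_f = 1/3.2559 = 0.3071

0.307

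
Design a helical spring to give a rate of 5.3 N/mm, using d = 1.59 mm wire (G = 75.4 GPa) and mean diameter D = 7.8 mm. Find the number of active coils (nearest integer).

24

N_a = Gd⁴/(8D³k) = (75.4×10³ × 1.59⁴)/(8 × 7.8³ × 5.3)
    = 481903 / 20121 = 23.95 → 24 coils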